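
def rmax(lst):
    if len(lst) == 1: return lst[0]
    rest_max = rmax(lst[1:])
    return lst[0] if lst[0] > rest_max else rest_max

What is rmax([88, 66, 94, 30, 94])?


rmax([88, 66, 94, 30, 94]): compare 88 with rmax([66, 94, 30, 94])
rmax([66, 94, 30, 94]): compare 66 with rmax([94, 30, 94])
rmax([94, 30, 94]): compare 94 with rmax([30, 94])
rmax([30, 94]): compare 30 with rmax([94])
rmax([94]) = 94  (base case)
Compare 30 with 94 -> 94
Compare 94 with 94 -> 94
Compare 66 with 94 -> 94
Compare 88 with 94 -> 94

94


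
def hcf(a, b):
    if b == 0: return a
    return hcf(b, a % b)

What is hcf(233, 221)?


hcf(233, 221) = hcf(221, 12)
hcf(221, 12) = hcf(12, 5)
hcf(12, 5) = hcf(5, 2)
hcf(5, 2) = hcf(2, 1)
hcf(2, 1) = hcf(1, 0)
hcf(1, 0) = 1  (base case)

1


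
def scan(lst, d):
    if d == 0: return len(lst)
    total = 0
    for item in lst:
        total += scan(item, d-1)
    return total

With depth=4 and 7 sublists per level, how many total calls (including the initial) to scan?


At depth 0 (root): 1 call
At depth 1: each of 1 parents calls scan on 7 children = 7 calls
At depth 2: each of 7 parents calls scan on 7 children = 49 calls
At depth 3: each of 49 parents calls scan on 7 children = 343 calls
At depth 4: each of 343 parents calls scan on 7 children = 2401 calls
Total: 1 + 7 + 49 + 343 + 2401 = 2801

2801


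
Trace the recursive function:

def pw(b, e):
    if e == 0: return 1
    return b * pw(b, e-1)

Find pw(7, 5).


pw(7, 5)
= 7 * pw(7, 4)
= 7 * 7 * pw(7, 3)
= 7 * 7 * 7 * pw(7, 2)
= 7 * 7 * 7 * 7 * pw(7, 1)
= 7 * 7 * 7 * 7 * 7 * pw(7, 0)
= 7 * 7 * 7 * 7 * 7 * 1
= 16807

16807


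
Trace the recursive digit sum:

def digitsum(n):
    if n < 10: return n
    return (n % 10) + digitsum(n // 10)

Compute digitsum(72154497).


digitsum(72154497) = 7 + digitsum(7215449)
digitsum(7215449) = 9 + digitsum(721544)
digitsum(721544) = 4 + digitsum(72154)
digitsum(72154) = 4 + digitsum(7215)
digitsum(7215) = 5 + digitsum(721)
digitsum(721) = 1 + digitsum(72)
digitsum(72) = 2 + digitsum(7)
digitsum(7) = 7  (base case)
Total: 7 + 9 + 4 + 4 + 5 + 1 + 2 + 7 = 39

39


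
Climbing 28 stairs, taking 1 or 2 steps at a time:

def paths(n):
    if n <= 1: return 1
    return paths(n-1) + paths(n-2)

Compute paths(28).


Building up from base cases:
paths(0) = 1
paths(1) = 1
paths(2) = paths(1) + paths(0) = 1 + 1 = 2
paths(3) = paths(2) + paths(1) = 2 + 1 = 3
paths(4) = paths(3) + paths(2) = 3 + 2 = 5
paths(5) = paths(4) + paths(3) = 5 + 3 = 8
paths(6) = paths(5) + paths(4) = 8 + 5 = 13
paths(7) = paths(6) + paths(5) = 13 + 8 = 21
paths(8) = paths(7) + paths(6) = 21 + 13 = 34
paths(9) = paths(8) + paths(7) = 34 + 21 = 55
paths(10) = paths(9) + paths(8) = 55 + 34 = 89
paths(11) = paths(10) + paths(9) = 89 + 55 = 144
paths(12) = paths(11) + paths(10) = 144 + 89 = 233
paths(13) = paths(12) + paths(11) = 233 + 144 = 377
paths(14) = paths(13) + paths(12) = 377 + 233 = 610
paths(15) = paths(14) + paths(13) = 610 + 377 = 987
paths(16) = paths(15) + paths(14) = 987 + 610 = 1597
paths(17) = paths(16) + paths(15) = 1597 + 987 = 2584
paths(18) = paths(17) + paths(16) = 2584 + 1597 = 4181
paths(19) = paths(18) + paths(17) = 4181 + 2584 = 6765
paths(20) = paths(19) + paths(18) = 6765 + 4181 = 10946
paths(21) = paths(20) + paths(19) = 10946 + 6765 = 17711
paths(22) = paths(21) + paths(20) = 17711 + 10946 = 28657
paths(23) = paths(22) + paths(21) = 28657 + 17711 = 46368
paths(24) = paths(23) + paths(22) = 46368 + 28657 = 75025
paths(25) = paths(24) + paths(23) = 75025 + 46368 = 121393
paths(26) = paths(25) + paths(24) = 121393 + 75025 = 196418
paths(27) = paths(26) + paths(25) = 196418 + 121393 = 317811
paths(28) = paths(27) + paths(26) = 317811 + 196418 = 514229

514229


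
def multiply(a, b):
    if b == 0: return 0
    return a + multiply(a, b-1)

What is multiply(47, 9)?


multiply(47, 9) = 47 + multiply(47, 8)
multiply(47, 8) = 47 + multiply(47, 7)
multiply(47, 7) = 47 + multiply(47, 6)
multiply(47, 6) = 47 + multiply(47, 5)
multiply(47, 5) = 47 + multiply(47, 4)
multiply(47, 4) = 47 + multiply(47, 3)
multiply(47, 3) = 47 + multiply(47, 2)
multiply(47, 2) = 47 + multiply(47, 1)
multiply(47, 1) = 47 + multiply(47, 0)
multiply(47, 0) = 0  (base case)
Total: 47 + 47 + 47 + 47 + 47 + 47 + 47 + 47 + 47 + 0 = 423

423


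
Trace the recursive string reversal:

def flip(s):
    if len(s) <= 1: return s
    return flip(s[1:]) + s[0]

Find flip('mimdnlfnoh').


flip('mimdnlfnoh') = flip('imdnlfnoh') + 'm'
flip('imdnlfnoh') = flip('mdnlfnoh') + 'i'
flip('mdnlfnoh') = flip('dnlfnoh') + 'm'
flip('dnlfnoh') = flip('nlfnoh') + 'd'
flip('nlfnoh') = flip('lfnoh') + 'n'
flip('lfnoh') = flip('fnoh') + 'l'
flip('fnoh') = flip('noh') + 'f'
flip('noh') = flip('oh') + 'n'
flip('oh') = flip('h') + 'o'
flip('h') = 'h'  (base case)
Concatenating: 'h' + 'o' + 'n' + 'f' + 'l' + 'n' + 'd' + 'm' + 'i' + 'm' = 'honflndmim'

honflndmim


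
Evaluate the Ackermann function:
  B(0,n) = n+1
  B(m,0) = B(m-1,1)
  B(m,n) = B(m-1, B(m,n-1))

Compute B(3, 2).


B(3, 2) = B(2, B(3, 1))
  B(3, 1) = B(2, B(3, 0))
    B(3, 0) = B(2, 1)
      B(2, 1) = B(1, B(2, 0))
        B(2, 0) = B(1, 1)
          B(1, 1) = B(0, B(1, 0))
          B(1, 0) = B(0, 1)
          B(0, 1) = 2
            = B(0, 2)
          B(0, 2) = 3
        = B(1, 3)
        B(1, 3) = B(0, B(1, 2))
          B(1, 2) = B(0, B(1, 1))
          B(1, 1) = B(0, B(1, 0))
          B(1, 0) = B(0, 1)
          B(0, 1) = 2
            = B(0, 2)
          B(0, 2) = 3
            = B(0, 3)
          B(0, 3) = 4
          = B(0, 4)
          B(0, 4) = 5
    = B(2, 5)
    B(2, 5) = B(1, B(2, 4))
      B(2, 4) = B(1, B(2, 3))
... (trace truncated)
Result: B(3, 2) = 29

29


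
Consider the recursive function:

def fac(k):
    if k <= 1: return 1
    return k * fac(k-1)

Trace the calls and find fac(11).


fac(11)
= 11 * fac(10)
= 11 * 10 * fac(9)
= 11 * 10 * 9 * fac(8)
= 11 * 10 * 9 * 8 * fac(7)
= 11 * 10 * 9 * 8 * 7 * fac(6)
= 11 * 10 * 9 * 8 * 7 * 6 * fac(5)
= 11 * 10 * 9 * 8 * 7 * 6 * 5 * fac(4)
= 11 * 10 * 9 * 8 * 7 * 6 * 5 * 4 * fac(3)
= 11 * 10 * 9 * 8 * 7 * 6 * 5 * 4 * 3 * fac(2)
= 11 * 10 * 9 * 8 * 7 * 6 * 5 * 4 * 3 * 2 * fac(1)
= 11 * 10 * 9 * 8 * 7 * 6 * 5 * 4 * 3 * 2 * 1
= 39916800

39916800


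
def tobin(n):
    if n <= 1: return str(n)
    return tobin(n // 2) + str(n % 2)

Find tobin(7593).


tobin(7593) = tobin(3796) + '1'
tobin(3796) = tobin(1898) + '0'
tobin(1898) = tobin(949) + '0'
tobin(949) = tobin(474) + '1'
tobin(474) = tobin(237) + '0'
tobin(237) = tobin(118) + '1'
tobin(118) = tobin(59) + '0'
tobin(59) = tobin(29) + '1'
tobin(29) = tobin(14) + '1'
tobin(14) = tobin(7) + '0'
tobin(7) = tobin(3) + '1'
tobin(3) = tobin(1) + '1'
tobin(1) = '1'  (base case)
Concatenating: '1' + '1' + '1' + '0' + '1' + '1' + '0' + '1' + '0' + '1' + '0' + '0' + '1' = '1110110101001'

1110110101001


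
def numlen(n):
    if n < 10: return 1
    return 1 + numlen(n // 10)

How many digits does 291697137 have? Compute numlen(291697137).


numlen(291697137) = 1 + numlen(29169713)
numlen(29169713) = 1 + numlen(2916971)
numlen(2916971) = 1 + numlen(291697)
numlen(291697) = 1 + numlen(29169)
numlen(29169) = 1 + numlen(2916)
numlen(2916) = 1 + numlen(291)
numlen(291) = 1 + numlen(29)
numlen(29) = 1 + numlen(2)
numlen(2) = 1  (base case: 2 < 10)
Unwinding: 1 + 1 + 1 + 1 + 1 + 1 + 1 + 1 + 1 = 9

9


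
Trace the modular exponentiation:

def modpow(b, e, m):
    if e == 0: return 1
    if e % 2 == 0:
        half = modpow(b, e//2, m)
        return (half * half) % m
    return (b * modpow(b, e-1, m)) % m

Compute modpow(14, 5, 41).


modpow(14, 5, 41): e is odd, compute modpow(14, 4, 41)
  modpow(14, 4, 41): e is even, compute modpow(14, 2, 41)
    modpow(14, 2, 41): e is even, compute modpow(14, 1, 41)
      modpow(14, 1, 41): e is odd, compute modpow(14, 0, 41)
        modpow(14, 0, 41) = 1
      (14 * 1) % 41 = 14
    half=14, (14*14) % 41 = 32
  half=32, (32*32) % 41 = 40
(14 * 40) % 41 = 27

27


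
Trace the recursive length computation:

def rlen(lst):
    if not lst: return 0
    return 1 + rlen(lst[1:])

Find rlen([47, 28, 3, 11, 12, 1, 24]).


rlen([47, 28, 3, 11, 12, 1, 24]) = 1 + rlen([28, 3, 11, 12, 1, 24])
rlen([28, 3, 11, 12, 1, 24]) = 1 + rlen([3, 11, 12, 1, 24])
rlen([3, 11, 12, 1, 24]) = 1 + rlen([11, 12, 1, 24])
rlen([11, 12, 1, 24]) = 1 + rlen([12, 1, 24])
rlen([12, 1, 24]) = 1 + rlen([1, 24])
rlen([1, 24]) = 1 + rlen([24])
rlen([24]) = 1 + rlen([])
rlen([]) = 0  (base case)
Unwinding: 1 + 1 + 1 + 1 + 1 + 1 + 1 + 0 = 7

7


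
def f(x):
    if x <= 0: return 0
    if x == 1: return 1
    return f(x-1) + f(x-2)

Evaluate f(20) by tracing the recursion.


Computing f(20) bottom-up:
f(0) = 0
f(1) = 1
f(2) = f(1) + f(0) = 1 + 0 = 1
f(3) = f(2) + f(1) = 1 + 1 = 2
f(4) = f(3) + f(2) = 2 + 1 = 3
f(5) = f(4) + f(3) = 3 + 2 = 5
f(6) = f(5) + f(4) = 5 + 3 = 8
f(7) = f(6) + f(5) = 8 + 5 = 13
f(8) = f(7) + f(6) = 13 + 8 = 21
f(9) = f(8) + f(7) = 21 + 13 = 34
f(10) = f(9) + f(8) = 34 + 21 = 55
f(11) = f(10) + f(9) = 55 + 34 = 89
f(12) = f(11) + f(10) = 89 + 55 = 144
f(13) = f(12) + f(11) = 144 + 89 = 233
f(14) = f(13) + f(12) = 233 + 144 = 377
f(15) = f(14) + f(13) = 377 + 233 = 610
f(16) = f(15) + f(14) = 610 + 377 = 987
f(17) = f(16) + f(15) = 987 + 610 = 1597
f(18) = f(17) + f(16) = 1597 + 987 = 2584
f(19) = f(18) + f(17) = 2584 + 1597 = 4181
f(20) = f(19) + f(18) = 4181 + 2584 = 6765

6765


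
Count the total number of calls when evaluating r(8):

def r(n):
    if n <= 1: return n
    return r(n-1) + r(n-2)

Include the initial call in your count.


Let C(n) = total calls for r(n)
C(0) = 1, C(1) = 1
C(2) = 1 + C(1) + C(0) = 1 + 1 + 1 = 3
C(3) = 1 + C(2) + C(1) = 1 + 3 + 1 = 5
C(4) = 1 + C(3) + C(2) = 1 + 5 + 3 = 9
C(5) = 1 + C(4) + C(3) = 1 + 9 + 5 = 15
C(6) = 1 + C(5) + C(4) = 1 + 15 + 9 = 25
C(7) = 1 + C(6) + C(5) = 1 + 25 + 15 = 41
C(8) = 1 + C(7) + C(6) = 1 + 41 + 25 = 67

67


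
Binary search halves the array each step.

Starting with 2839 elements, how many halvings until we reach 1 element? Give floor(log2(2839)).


2839 / 2 = 1419
1419 / 2 = 709
709 / 2 = 354
354 / 2 = 177
177 / 2 = 88
88 / 2 = 44
44 / 2 = 22
22 / 2 = 11
11 / 2 = 5
5 / 2 = 2
2 / 2 = 1
Reached 1 after 11 halvings

11


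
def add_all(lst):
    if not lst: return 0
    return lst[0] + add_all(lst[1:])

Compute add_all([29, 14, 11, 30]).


add_all([29, 14, 11, 30]) = 29 + add_all([14, 11, 30])
add_all([14, 11, 30]) = 14 + add_all([11, 30])
add_all([11, 30]) = 11 + add_all([30])
add_all([30]) = 30 + add_all([])
add_all([]) = 0  (base case)
Total: 29 + 14 + 11 + 30 + 0 = 84

84


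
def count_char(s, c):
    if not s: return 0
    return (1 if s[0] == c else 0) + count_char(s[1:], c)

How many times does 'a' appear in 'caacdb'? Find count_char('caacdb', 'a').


s[0]='c' != 'a' -> 0
s[0]='a' == 'a' -> 1
s[0]='a' == 'a' -> 1
s[0]='c' != 'a' -> 0
s[0]='d' != 'a' -> 0
s[0]='b' != 'a' -> 0
Sum: 0 + 1 + 1 + 0 + 0 + 0 = 2

2


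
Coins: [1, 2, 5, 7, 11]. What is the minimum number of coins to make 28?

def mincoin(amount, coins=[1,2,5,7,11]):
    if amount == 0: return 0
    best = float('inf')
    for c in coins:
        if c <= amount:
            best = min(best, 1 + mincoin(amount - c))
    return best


Building up with DP:
mincoin(0) = 0
mincoin(1) = min(1+mincoin(0)=1+0=1) = 1
mincoin(2) = min(1+mincoin(1)=1+1=2, 1+mincoin(0)=1+0=1) = 1
mincoin(3) = min(1+mincoin(2)=1+1=2, 1+mincoin(1)=1+1=2) = 2
mincoin(4) = min(1+mincoin(3)=1+2=3, 1+mincoin(2)=1+1=2) = 2
mincoin(5) = min(1+mincoin(4)=1+2=3, 1+mincoin(3)=1+2=3, 1+mincoin(0)=1+0=1) = 1
mincoin(6) = min(1+mincoin(5)=1+1=2, 1+mincoin(4)=1+2=3, 1+mincoin(1)=1+1=2) = 2
mincoin(7) = min(1+mincoin(6)=1+2=3, 1+mincoin(5)=1+1=2, 1+mincoin(2)=1+1=2, 1+mincoin(0)=1+0=1) = 1
mincoin(8) = min(1+mincoin(7)=1+1=2, 1+mincoin(6)=1+2=3, 1+mincoin(3)=1+2=3, 1+mincoin(1)=1+1=2) = 2
mincoin(9) = min(1+mincoin(8)=1+2=3, 1+mincoin(7)=1+1=2, 1+mincoin(4)=1+2=3, 1+mincoin(2)=1+1=2) = 2
mincoin(10) = min(1+mincoin(9)=1+2=3, 1+mincoin(8)=1+2=3, 1+mincoin(5)=1+1=2, 1+mincoin(3)=1+2=3) = 2
mincoin(11) = min(1+mincoin(10)=1+2=3, 1+mincoin(9)=1+2=3, 1+mincoin(6)=1+2=3, 1+mincoin(4)=1+2=3, 1+mincoin(0)=1+0=1) = 1
mincoin(12) = min(1+mincoin(11)=1+1=2, 1+mincoin(10)=1+2=3, 1+mincoin(7)=1+1=2, 1+mincoin(5)=1+1=2, 1+mincoin(1)=1+1=2) = 2
mincoin(13) = min(1+mincoin(12)=1+2=3, 1+mincoin(11)=1+1=2, 1+mincoin(8)=1+2=3, 1+mincoin(6)=1+2=3, 1+mincoin(2)=1+1=2) = 2
mincoin(14) = min(1+mincoin(13)=1+2=3, 1+mincoin(12)=1+2=3, 1+mincoin(9)=1+2=3, 1+mincoin(7)=1+1=2, 1+mincoin(3)=1+2=3) = 2
mincoin(15) = min(1+mincoin(14)=1+2=3, 1+mincoin(13)=1+2=3, 1+mincoin(10)=1+2=3, 1+mincoin(8)=1+2=3, 1+mincoin(4)=1+2=3) = 3
mincoin(16) = min(1+mincoin(15)=1+3=4, 1+mincoin(14)=1+2=3, 1+mincoin(11)=1+1=2, 1+mincoin(9)=1+2=3, 1+mincoin(5)=1+1=2) = 2
mincoin(17) = min(1+mincoin(16)=1+2=3, 1+mincoin(15)=1+3=4, 1+mincoin(12)=1+2=3, 1+mincoin(10)=1+2=3, 1+mincoin(6)=1+2=3) = 3
mincoin(18) = min(1+mincoin(17)=1+3=4, 1+mincoin(16)=1+2=3, 1+mincoin(13)=1+2=3, 1+mincoin(11)=1+1=2, 1+mincoin(7)=1+1=2) = 2
mincoin(19) = min(1+mincoin(18)=1+2=3, 1+mincoin(17)=1+3=4, 1+mincoin(14)=1+2=3, 1+mincoin(12)=1+2=3, 1+mincoin(8)=1+2=3) = 3
mincoin(20) = min(1+mincoin(19)=1+3=4, 1+mincoin(18)=1+2=3, 1+mincoin(15)=1+3=4, 1+mincoin(13)=1+2=3, 1+mincoin(9)=1+2=3) = 3
mincoin(21) = min(1+mincoin(20)=1+3=4, 1+mincoin(19)=1+3=4, 1+mincoin(16)=1+2=3, 1+mincoin(14)=1+2=3, 1+mincoin(10)=1+2=3) = 3
mincoin(22) = min(1+mincoin(21)=1+3=4, 1+mincoin(20)=1+3=4, 1+mincoin(17)=1+3=4, 1+mincoin(15)=1+3=4, 1+mincoin(11)=1+1=2) = 2
mincoin(23) = min(1+mincoin(22)=1+2=3, 1+mincoin(21)=1+3=4, 1+mincoin(18)=1+2=3, 1+mincoin(16)=1+2=3, 1+mincoin(12)=1+2=3) = 3
mincoin(24) = min(1+mincoin(23)=1+3=4, 1+mincoin(22)=1+2=3, 1+mincoin(19)=1+3=4, 1+mincoin(17)=1+3=4, 1+mincoin(13)=1+2=3) = 3
mincoin(25) = min(1+mincoin(24)=1+3=4, 1+mincoin(23)=1+3=4, 1+mincoin(20)=1+3=4, 1+mincoin(18)=1+2=3, 1+mincoin(14)=1+2=3) = 3
mincoin(26) = min(1+mincoin(25)=1+3=4, 1+mincoin(24)=1+3=4, 1+mincoin(21)=1+3=4, 1+mincoin(19)=1+3=4, 1+mincoin(15)=1+3=4) = 4
mincoin(27) = min(1+mincoin(26)=1+4=5, 1+mincoin(25)=1+3=4, 1+mincoin(22)=1+2=3, 1+mincoin(20)=1+3=4, 1+mincoin(16)=1+2=3) = 3
mincoin(28) = min(1+mincoin(27)=1+3=4, 1+mincoin(26)=1+4=5, 1+mincoin(23)=1+3=4, 1+mincoin(21)=1+3=4, 1+mincoin(17)=1+3=4) = 4

4


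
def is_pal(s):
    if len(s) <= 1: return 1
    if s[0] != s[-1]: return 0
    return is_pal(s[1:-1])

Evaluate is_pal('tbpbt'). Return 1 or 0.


is_pal('tbpbt'): s[0]='t' == s[-1]='t' -> check is_pal('bpb')
is_pal('bpb'): s[0]='b' == s[-1]='b' -> check is_pal('p')
is_pal('p'): len <= 1 -> return 1  (base case)
Result: 1 (palindrome)

1


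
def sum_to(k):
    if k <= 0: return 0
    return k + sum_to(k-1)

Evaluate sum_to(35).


sum_to(35)
= 35 + 34 + 33 + 32 + 31 + 30 + 29 + 28 + 27 + 26 + 25 + 24 + 23 + 22 + 21 + 20 + 19 + 18 + 17 + 16 + 15 + 14 + 13 + 12 + 11 + 10 + 9 + 8 + 7 + 6 + 5 + 4 + 3 + 2 + 1 + sum_to(0)
= 35 + 34 + 33 + 32 + 31 + 30 + 29 + 28 + 27 + 26 + 25 + 24 + 23 + 22 + 21 + 20 + 19 + 18 + 17 + 16 + 15 + 14 + 13 + 12 + 11 + 10 + 9 + 8 + 7 + 6 + 5 + 4 + 3 + 2 + 1 + 0
= 630

630


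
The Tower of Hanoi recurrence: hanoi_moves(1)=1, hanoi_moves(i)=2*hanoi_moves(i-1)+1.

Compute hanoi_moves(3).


hanoi_moves(3) = 2 * hanoi_moves(2) + 1
hanoi_moves(2) = 2 * hanoi_moves(1) + 1
hanoi_moves(1) = 1  (base case)
hanoi_moves(2) = 2 * 1 + 1 = 3
hanoi_moves(3) = 2 * 3 + 1 = 7

7


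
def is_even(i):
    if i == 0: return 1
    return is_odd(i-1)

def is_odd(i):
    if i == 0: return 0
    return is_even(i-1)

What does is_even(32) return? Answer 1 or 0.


is_even(32) = is_odd(31)
is_odd(31) = is_even(30)
is_even(30) = is_odd(29)
is_odd(29) = is_even(28)
is_even(28) = is_odd(27)
is_odd(27) = is_even(26)
is_even(26) = is_odd(25)
is_odd(25) = is_even(24)
is_even(24) = is_odd(23)
is_odd(23) = is_even(22)
is_even(22) = is_odd(21)
is_odd(21) = is_even(20)
is_even(20) = is_odd(19)
is_odd(19) = is_even(18)
is_even(18) = is_odd(17)
is_odd(17) = is_even(16)
is_even(16) = is_odd(15)
is_odd(15) = is_even(14)
is_even(14) = is_odd(13)
is_odd(13) = is_even(12)
is_even(12) = is_odd(11)
is_odd(11) = is_even(10)
is_even(10) = is_odd(9)
is_odd(9) = is_even(8)
is_even(8) = is_odd(7)
is_odd(7) = is_even(6)
is_even(6) = is_odd(5)
is_odd(5) = is_even(4)
is_even(4) = is_odd(3)
is_odd(3) = is_even(2)
is_even(2) = is_odd(1)
is_odd(1) = is_even(0)
is_even(0) = 1  (base case)
Result: 1

1


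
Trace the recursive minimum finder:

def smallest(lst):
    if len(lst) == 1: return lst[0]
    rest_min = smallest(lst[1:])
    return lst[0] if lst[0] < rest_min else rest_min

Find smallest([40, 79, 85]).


smallest([40, 79, 85]): compare 40 with smallest([79, 85])
smallest([79, 85]): compare 79 with smallest([85])
smallest([85]) = 85  (base case)
Compare 79 with 85 -> 79
Compare 40 with 79 -> 40

40


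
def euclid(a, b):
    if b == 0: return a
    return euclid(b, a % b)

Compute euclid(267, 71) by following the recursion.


euclid(267, 71) = euclid(71, 54)
euclid(71, 54) = euclid(54, 17)
euclid(54, 17) = euclid(17, 3)
euclid(17, 3) = euclid(3, 2)
euclid(3, 2) = euclid(2, 1)
euclid(2, 1) = euclid(1, 0)
euclid(1, 0) = 1  (base case)

1


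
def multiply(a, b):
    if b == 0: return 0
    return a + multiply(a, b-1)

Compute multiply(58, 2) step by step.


multiply(58, 2) = 58 + multiply(58, 1)
multiply(58, 1) = 58 + multiply(58, 0)
multiply(58, 0) = 0  (base case)
Total: 58 + 58 + 0 = 116

116


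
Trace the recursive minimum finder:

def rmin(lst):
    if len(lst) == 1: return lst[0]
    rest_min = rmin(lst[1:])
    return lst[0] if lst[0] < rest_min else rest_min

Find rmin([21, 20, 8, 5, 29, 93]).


rmin([21, 20, 8, 5, 29, 93]): compare 21 with rmin([20, 8, 5, 29, 93])
rmin([20, 8, 5, 29, 93]): compare 20 with rmin([8, 5, 29, 93])
rmin([8, 5, 29, 93]): compare 8 with rmin([5, 29, 93])
rmin([5, 29, 93]): compare 5 with rmin([29, 93])
rmin([29, 93]): compare 29 with rmin([93])
rmin([93]) = 93  (base case)
Compare 29 with 93 -> 29
Compare 5 with 29 -> 5
Compare 8 with 5 -> 5
Compare 20 with 5 -> 5
Compare 21 with 5 -> 5

5


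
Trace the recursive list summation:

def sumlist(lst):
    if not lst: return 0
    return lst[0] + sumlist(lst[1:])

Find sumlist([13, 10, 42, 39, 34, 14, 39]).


sumlist([13, 10, 42, 39, 34, 14, 39]) = 13 + sumlist([10, 42, 39, 34, 14, 39])
sumlist([10, 42, 39, 34, 14, 39]) = 10 + sumlist([42, 39, 34, 14, 39])
sumlist([42, 39, 34, 14, 39]) = 42 + sumlist([39, 34, 14, 39])
sumlist([39, 34, 14, 39]) = 39 + sumlist([34, 14, 39])
sumlist([34, 14, 39]) = 34 + sumlist([14, 39])
sumlist([14, 39]) = 14 + sumlist([39])
sumlist([39]) = 39 + sumlist([])
sumlist([]) = 0  (base case)
Total: 13 + 10 + 42 + 39 + 34 + 14 + 39 + 0 = 191

191


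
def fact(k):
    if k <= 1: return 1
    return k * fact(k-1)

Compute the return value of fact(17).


fact(17)
= 17 * fact(16)
= 17 * 16 * fact(15)
= 17 * 16 * 15 * fact(14)
= 17 * 16 * 15 * 14 * fact(13)
= 17 * 16 * 15 * 14 * 13 * fact(12)
= 17 * 16 * 15 * 14 * 13 * 12 * fact(11)
= 17 * 16 * 15 * 14 * 13 * 12 * 11 * fact(10)
= 17 * 16 * 15 * 14 * 13 * 12 * 11 * 10 * fact(9)
= 17 * 16 * 15 * 14 * 13 * 12 * 11 * 10 * 9 * fact(8)
= 17 * 16 * 15 * 14 * 13 * 12 * 11 * 10 * 9 * 8 * fact(7)
= 17 * 16 * 15 * 14 * 13 * 12 * 11 * 10 * 9 * 8 * 7 * fact(6)
= 17 * 16 * 15 * 14 * 13 * 12 * 11 * 10 * 9 * 8 * 7 * 6 * fact(5)
= 17 * 16 * 15 * 14 * 13 * 12 * 11 * 10 * 9 * 8 * 7 * 6 * 5 * fact(4)
= 17 * 16 * 15 * 14 * 13 * 12 * 11 * 10 * 9 * 8 * 7 * 6 * 5 * 4 * fact(3)
= 17 * 16 * 15 * 14 * 13 * 12 * 11 * 10 * 9 * 8 * 7 * 6 * 5 * 4 * 3 * fact(2)
= 17 * 16 * 15 * 14 * 13 * 12 * 11 * 10 * 9 * 8 * 7 * 6 * 5 * 4 * 3 * 2 * fact(1)
= 17 * 16 * 15 * 14 * 13 * 12 * 11 * 10 * 9 * 8 * 7 * 6 * 5 * 4 * 3 * 2 * 1
= 355687428096000

355687428096000


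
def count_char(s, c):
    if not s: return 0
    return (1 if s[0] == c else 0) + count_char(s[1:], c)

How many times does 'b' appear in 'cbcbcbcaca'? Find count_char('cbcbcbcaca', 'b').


s[0]='c' != 'b' -> 0
s[0]='b' == 'b' -> 1
s[0]='c' != 'b' -> 0
s[0]='b' == 'b' -> 1
s[0]='c' != 'b' -> 0
s[0]='b' == 'b' -> 1
s[0]='c' != 'b' -> 0
s[0]='a' != 'b' -> 0
s[0]='c' != 'b' -> 0
s[0]='a' != 'b' -> 0
Sum: 0 + 1 + 0 + 1 + 0 + 1 + 0 + 0 + 0 + 0 = 3

3


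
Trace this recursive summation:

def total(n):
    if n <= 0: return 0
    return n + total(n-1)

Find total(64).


total(64)
= 64 + 63 + 62 + 61 + 60 + 59 + 58 + 57 + 56 + 55 + 54 + 53 + 52 + 51 + 50 + 49 + 48 + 47 + 46 + 45 + 44 + 43 + 42 + 41 + 40 + 39 + 38 + 37 + 36 + 35 + 34 + 33 + 32 + 31 + 30 + 29 + 28 + 27 + 26 + 25 + 24 + 23 + 22 + 21 + 20 + 19 + 18 + 17 + 16 + 15 + 14 + 13 + 12 + 11 + 10 + 9 + 8 + 7 + 6 + 5 + 4 + 3 + 2 + 1 + total(0)
= 64 + 63 + 62 + 61 + 60 + 59 + 58 + 57 + 56 + 55 + 54 + 53 + 52 + 51 + 50 + 49 + 48 + 47 + 46 + 45 + 44 + 43 + 42 + 41 + 40 + 39 + 38 + 37 + 36 + 35 + 34 + 33 + 32 + 31 + 30 + 29 + 28 + 27 + 26 + 25 + 24 + 23 + 22 + 21 + 20 + 19 + 18 + 17 + 16 + 15 + 14 + 13 + 12 + 11 + 10 + 9 + 8 + 7 + 6 + 5 + 4 + 3 + 2 + 1 + 0
= 2080

2080


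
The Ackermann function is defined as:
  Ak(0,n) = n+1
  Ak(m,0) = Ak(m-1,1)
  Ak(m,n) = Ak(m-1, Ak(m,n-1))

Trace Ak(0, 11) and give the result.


Ak(0, 11) = 12
Result: Ak(0, 11) = 12

12


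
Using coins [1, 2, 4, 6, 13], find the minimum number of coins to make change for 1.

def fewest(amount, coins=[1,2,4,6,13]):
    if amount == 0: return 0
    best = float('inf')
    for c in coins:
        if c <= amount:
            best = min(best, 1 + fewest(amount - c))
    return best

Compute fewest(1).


Building up with DP:
fewest(0) = 0
fewest(1) = min(1+fewest(0)=1+0=1) = 1

1


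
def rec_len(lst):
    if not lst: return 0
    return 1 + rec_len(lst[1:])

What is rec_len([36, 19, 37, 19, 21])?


rec_len([36, 19, 37, 19, 21]) = 1 + rec_len([19, 37, 19, 21])
rec_len([19, 37, 19, 21]) = 1 + rec_len([37, 19, 21])
rec_len([37, 19, 21]) = 1 + rec_len([19, 21])
rec_len([19, 21]) = 1 + rec_len([21])
rec_len([21]) = 1 + rec_len([])
rec_len([]) = 0  (base case)
Unwinding: 1 + 1 + 1 + 1 + 1 + 0 = 5

5


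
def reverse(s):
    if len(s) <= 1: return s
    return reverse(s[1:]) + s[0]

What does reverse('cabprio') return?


reverse('cabprio') = reverse('abprio') + 'c'
reverse('abprio') = reverse('bprio') + 'a'
reverse('bprio') = reverse('prio') + 'b'
reverse('prio') = reverse('rio') + 'p'
reverse('rio') = reverse('io') + 'r'
reverse('io') = reverse('o') + 'i'
reverse('o') = 'o'  (base case)
Concatenating: 'o' + 'i' + 'r' + 'p' + 'b' + 'a' + 'c' = 'oirpbac'

oirpbac


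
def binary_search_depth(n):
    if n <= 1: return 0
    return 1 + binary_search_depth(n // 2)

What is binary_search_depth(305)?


305 / 2 = 152
152 / 2 = 76
76 / 2 = 38
38 / 2 = 19
19 / 2 = 9
9 / 2 = 4
4 / 2 = 2
2 / 2 = 1
Reached 1 after 8 halvings

8


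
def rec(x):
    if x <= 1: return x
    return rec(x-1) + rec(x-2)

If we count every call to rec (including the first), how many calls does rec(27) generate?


Let C(n) = total calls for rec(n)
C(0) = 1, C(1) = 1
C(2) = 1 + C(1) + C(0) = 1 + 1 + 1 = 3
C(3) = 1 + C(2) + C(1) = 1 + 3 + 1 = 5
C(4) = 1 + C(3) + C(2) = 1 + 5 + 3 = 9
C(5) = 1 + C(4) + C(3) = 1 + 9 + 5 = 15
C(6) = 1 + C(5) + C(4) = 1 + 15 + 9 = 25
C(7) = 1 + C(6) + C(5) = 1 + 25 + 15 = 41
C(8) = 1 + C(7) + C(6) = 1 + 41 + 25 = 67
C(9) = 1 + C(8) + C(7) = 1 + 67 + 41 = 109
C(10) = 1 + C(9) + C(8) = 1 + 109 + 67 = 177
C(11) = 1 + C(10) + C(9) = 1 + 177 + 109 = 287
C(12) = 1 + C(11) + C(10) = 1 + 287 + 177 = 465
C(13) = 1 + C(12) + C(11) = 1 + 465 + 287 = 753
C(14) = 1 + C(13) + C(12) = 1 + 753 + 465 = 1219
C(15) = 1 + C(14) + C(13) = 1 + 1219 + 753 = 1973
C(16) = 1 + C(15) + C(14) = 1 + 1973 + 1219 = 3193
C(17) = 1 + C(16) + C(15) = 1 + 3193 + 1973 = 5167
C(18) = 1 + C(17) + C(16) = 1 + 5167 + 3193 = 8361
C(19) = 1 + C(18) + C(17) = 1 + 8361 + 5167 = 13529
C(20) = 1 + C(19) + C(18) = 1 + 13529 + 8361 = 21891
C(21) = 1 + C(20) + C(19) = 1 + 21891 + 13529 = 35421
C(22) = 1 + C(21) + C(20) = 1 + 35421 + 21891 = 57313
C(23) = 1 + C(22) + C(21) = 1 + 57313 + 35421 = 92735
C(24) = 1 + C(23) + C(22) = 1 + 92735 + 57313 = 150049
C(25) = 1 + C(24) + C(23) = 1 + 150049 + 92735 = 242785
C(26) = 1 + C(25) + C(24) = 1 + 242785 + 150049 = 392835
C(27) = 1 + C(26) + C(25) = 1 + 392835 + 242785 = 635621

635621


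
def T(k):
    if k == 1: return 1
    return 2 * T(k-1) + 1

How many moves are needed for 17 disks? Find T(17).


T(17) = 2 * T(16) + 1
T(16) = 2 * T(15) + 1
T(15) = 2 * T(14) + 1
T(14) = 2 * T(13) + 1
T(13) = 2 * T(12) + 1
T(12) = 2 * T(11) + 1
T(11) = 2 * T(10) + 1
T(10) = 2 * T(9) + 1
T(9) = 2 * T(8) + 1
T(8) = 2 * T(7) + 1
T(7) = 2 * T(6) + 1
T(6) = 2 * T(5) + 1
T(5) = 2 * T(4) + 1
T(4) = 2 * T(3) + 1
T(3) = 2 * T(2) + 1
T(2) = 2 * T(1) + 1
T(1) = 1  (base case)
T(2) = 2 * 1 + 1 = 3
T(3) = 2 * 3 + 1 = 7
T(4) = 2 * 7 + 1 = 15
T(5) = 2 * 15 + 1 = 31
T(6) = 2 * 31 + 1 = 63
T(7) = 2 * 63 + 1 = 127
T(8) = 2 * 127 + 1 = 255
T(9) = 2 * 255 + 1 = 511
T(10) = 2 * 511 + 1 = 1023
T(11) = 2 * 1023 + 1 = 2047
T(12) = 2 * 2047 + 1 = 4095
T(13) = 2 * 4095 + 1 = 8191
T(14) = 2 * 8191 + 1 = 16383
T(15) = 2 * 16383 + 1 = 32767
T(16) = 2 * 32767 + 1 = 65535
T(17) = 2 * 65535 + 1 = 131071

131071


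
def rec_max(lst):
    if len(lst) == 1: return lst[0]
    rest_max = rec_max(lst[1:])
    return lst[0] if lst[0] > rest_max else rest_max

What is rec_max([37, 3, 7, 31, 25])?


rec_max([37, 3, 7, 31, 25]): compare 37 with rec_max([3, 7, 31, 25])
rec_max([3, 7, 31, 25]): compare 3 with rec_max([7, 31, 25])
rec_max([7, 31, 25]): compare 7 with rec_max([31, 25])
rec_max([31, 25]): compare 31 with rec_max([25])
rec_max([25]) = 25  (base case)
Compare 31 with 25 -> 31
Compare 7 with 31 -> 31
Compare 3 with 31 -> 31
Compare 37 with 31 -> 37

37


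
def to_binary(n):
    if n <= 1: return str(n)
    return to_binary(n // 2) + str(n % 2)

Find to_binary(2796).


to_binary(2796) = to_binary(1398) + '0'
to_binary(1398) = to_binary(699) + '0'
to_binary(699) = to_binary(349) + '1'
to_binary(349) = to_binary(174) + '1'
to_binary(174) = to_binary(87) + '0'
to_binary(87) = to_binary(43) + '1'
to_binary(43) = to_binary(21) + '1'
to_binary(21) = to_binary(10) + '1'
to_binary(10) = to_binary(5) + '0'
to_binary(5) = to_binary(2) + '1'
to_binary(2) = to_binary(1) + '0'
to_binary(1) = '1'  (base case)
Concatenating: '1' + '0' + '1' + '0' + '1' + '1' + '1' + '0' + '1' + '1' + '0' + '0' = '101011101100'

101011101100


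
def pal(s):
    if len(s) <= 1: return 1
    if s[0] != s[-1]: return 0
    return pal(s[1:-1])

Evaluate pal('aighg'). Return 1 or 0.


pal('aighg'): s[0]='a' != s[-1]='g' -> return 0
Result: 0 (not a palindrome)

0


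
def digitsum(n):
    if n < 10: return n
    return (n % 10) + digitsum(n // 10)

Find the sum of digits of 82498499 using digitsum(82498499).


digitsum(82498499) = 9 + digitsum(8249849)
digitsum(8249849) = 9 + digitsum(824984)
digitsum(824984) = 4 + digitsum(82498)
digitsum(82498) = 8 + digitsum(8249)
digitsum(8249) = 9 + digitsum(824)
digitsum(824) = 4 + digitsum(82)
digitsum(82) = 2 + digitsum(8)
digitsum(8) = 8  (base case)
Total: 9 + 9 + 4 + 8 + 9 + 4 + 2 + 8 = 53

53


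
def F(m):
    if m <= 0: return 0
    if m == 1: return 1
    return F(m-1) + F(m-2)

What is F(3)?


Computing F(3) bottom-up:
F(0) = 0
F(1) = 1
F(2) = F(1) + F(0) = 1 + 0 = 1
F(3) = F(2) + F(1) = 1 + 1 = 2

2


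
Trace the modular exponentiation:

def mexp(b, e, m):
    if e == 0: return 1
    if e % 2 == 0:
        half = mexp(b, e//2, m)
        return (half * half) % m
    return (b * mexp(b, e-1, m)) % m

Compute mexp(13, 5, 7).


mexp(13, 5, 7): e is odd, compute mexp(13, 4, 7)
  mexp(13, 4, 7): e is even, compute mexp(13, 2, 7)
    mexp(13, 2, 7): e is even, compute mexp(13, 1, 7)
      mexp(13, 1, 7): e is odd, compute mexp(13, 0, 7)
        mexp(13, 0, 7) = 1
      (13 * 1) % 7 = 6
    half=6, (6*6) % 7 = 1
  half=1, (1*1) % 7 = 1
(13 * 1) % 7 = 6

6


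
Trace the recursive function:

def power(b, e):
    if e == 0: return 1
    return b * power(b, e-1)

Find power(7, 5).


power(7, 5)
= 7 * power(7, 4)
= 7 * 7 * power(7, 3)
= 7 * 7 * 7 * power(7, 2)
= 7 * 7 * 7 * 7 * power(7, 1)
= 7 * 7 * 7 * 7 * 7 * power(7, 0)
= 7 * 7 * 7 * 7 * 7 * 1
= 16807

16807


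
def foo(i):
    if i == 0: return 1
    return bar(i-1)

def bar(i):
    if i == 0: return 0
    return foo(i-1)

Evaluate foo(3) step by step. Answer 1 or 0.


foo(3) = bar(2)
bar(2) = foo(1)
foo(1) = bar(0)
bar(0) = 0  (base case)
Result: 0

0


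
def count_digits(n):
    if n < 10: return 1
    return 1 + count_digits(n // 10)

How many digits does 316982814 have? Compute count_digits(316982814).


count_digits(316982814) = 1 + count_digits(31698281)
count_digits(31698281) = 1 + count_digits(3169828)
count_digits(3169828) = 1 + count_digits(316982)
count_digits(316982) = 1 + count_digits(31698)
count_digits(31698) = 1 + count_digits(3169)
count_digits(3169) = 1 + count_digits(316)
count_digits(316) = 1 + count_digits(31)
count_digits(31) = 1 + count_digits(3)
count_digits(3) = 1  (base case: 3 < 10)
Unwinding: 1 + 1 + 1 + 1 + 1 + 1 + 1 + 1 + 1 = 9

9


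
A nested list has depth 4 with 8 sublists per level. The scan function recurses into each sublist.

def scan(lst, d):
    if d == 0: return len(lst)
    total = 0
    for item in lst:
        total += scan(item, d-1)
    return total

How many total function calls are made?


At depth 0 (root): 1 call
At depth 1: each of 1 parents calls scan on 8 children = 8 calls
At depth 2: each of 8 parents calls scan on 8 children = 64 calls
At depth 3: each of 64 parents calls scan on 8 children = 512 calls
At depth 4: each of 512 parents calls scan on 8 children = 4096 calls
Total: 1 + 8 + 64 + 512 + 4096 = 4681

4681


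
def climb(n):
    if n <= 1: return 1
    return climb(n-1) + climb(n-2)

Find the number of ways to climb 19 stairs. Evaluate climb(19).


Building up from base cases:
climb(0) = 1
climb(1) = 1
climb(2) = climb(1) + climb(0) = 1 + 1 = 2
climb(3) = climb(2) + climb(1) = 2 + 1 = 3
climb(4) = climb(3) + climb(2) = 3 + 2 = 5
climb(5) = climb(4) + climb(3) = 5 + 3 = 8
climb(6) = climb(5) + climb(4) = 8 + 5 = 13
climb(7) = climb(6) + climb(5) = 13 + 8 = 21
climb(8) = climb(7) + climb(6) = 21 + 13 = 34
climb(9) = climb(8) + climb(7) = 34 + 21 = 55
climb(10) = climb(9) + climb(8) = 55 + 34 = 89
climb(11) = climb(10) + climb(9) = 89 + 55 = 144
climb(12) = climb(11) + climb(10) = 144 + 89 = 233
climb(13) = climb(12) + climb(11) = 233 + 144 = 377
climb(14) = climb(13) + climb(12) = 377 + 233 = 610
climb(15) = climb(14) + climb(13) = 610 + 377 = 987
climb(16) = climb(15) + climb(14) = 987 + 610 = 1597
climb(17) = climb(16) + climb(15) = 1597 + 987 = 2584
climb(18) = climb(17) + climb(16) = 2584 + 1597 = 4181
climb(19) = climb(18) + climb(17) = 4181 + 2584 = 6765

6765


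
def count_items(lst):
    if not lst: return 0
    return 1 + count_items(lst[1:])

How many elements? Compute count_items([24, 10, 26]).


count_items([24, 10, 26]) = 1 + count_items([10, 26])
count_items([10, 26]) = 1 + count_items([26])
count_items([26]) = 1 + count_items([])
count_items([]) = 0  (base case)
Unwinding: 1 + 1 + 1 + 0 = 3

3


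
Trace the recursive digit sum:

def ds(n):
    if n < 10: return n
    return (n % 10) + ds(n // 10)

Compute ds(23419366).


ds(23419366) = 6 + ds(2341936)
ds(2341936) = 6 + ds(234193)
ds(234193) = 3 + ds(23419)
ds(23419) = 9 + ds(2341)
ds(2341) = 1 + ds(234)
ds(234) = 4 + ds(23)
ds(23) = 3 + ds(2)
ds(2) = 2  (base case)
Total: 6 + 6 + 3 + 9 + 1 + 4 + 3 + 2 = 34

34


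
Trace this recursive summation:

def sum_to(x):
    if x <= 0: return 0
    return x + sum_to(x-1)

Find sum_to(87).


sum_to(87)
= 87 + 86 + 85 + 84 + 83 + 82 + 81 + 80 + 79 + 78 + 77 + 76 + 75 + 74 + 73 + 72 + 71 + 70 + 69 + 68 + 67 + 66 + 65 + 64 + 63 + 62 + 61 + 60 + 59 + 58 + 57 + 56 + 55 + 54 + 53 + 52 + 51 + 50 + 49 + 48 + 47 + 46 + 45 + 44 + 43 + 42 + 41 + 40 + 39 + 38 + 37 + 36 + 35 + 34 + 33 + 32 + 31 + 30 + 29 + 28 + 27 + 26 + 25 + 24 + 23 + 22 + 21 + 20 + 19 + 18 + 17 + 16 + 15 + 14 + 13 + 12 + 11 + 10 + 9 + 8 + 7 + 6 + 5 + 4 + 3 + 2 + 1 + sum_to(0)
= 87 + 86 + 85 + 84 + 83 + 82 + 81 + 80 + 79 + 78 + 77 + 76 + 75 + 74 + 73 + 72 + 71 + 70 + 69 + 68 + 67 + 66 + 65 + 64 + 63 + 62 + 61 + 60 + 59 + 58 + 57 + 56 + 55 + 54 + 53 + 52 + 51 + 50 + 49 + 48 + 47 + 46 + 45 + 44 + 43 + 42 + 41 + 40 + 39 + 38 + 37 + 36 + 35 + 34 + 33 + 32 + 31 + 30 + 29 + 28 + 27 + 26 + 25 + 24 + 23 + 22 + 21 + 20 + 19 + 18 + 17 + 16 + 15 + 14 + 13 + 12 + 11 + 10 + 9 + 8 + 7 + 6 + 5 + 4 + 3 + 2 + 1 + 0
= 3828

3828


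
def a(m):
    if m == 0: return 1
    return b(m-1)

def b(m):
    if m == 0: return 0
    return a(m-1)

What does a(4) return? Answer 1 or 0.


a(4) = b(3)
b(3) = a(2)
a(2) = b(1)
b(1) = a(0)
a(0) = 1  (base case)
Result: 1

1


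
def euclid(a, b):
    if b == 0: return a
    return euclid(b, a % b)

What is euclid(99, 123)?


euclid(99, 123) = euclid(123, 99)
euclid(123, 99) = euclid(99, 24)
euclid(99, 24) = euclid(24, 3)
euclid(24, 3) = euclid(3, 0)
euclid(3, 0) = 3  (base case)

3


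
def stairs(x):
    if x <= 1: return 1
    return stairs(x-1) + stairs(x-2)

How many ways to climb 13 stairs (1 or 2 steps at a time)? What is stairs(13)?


Building up from base cases:
stairs(0) = 1
stairs(1) = 1
stairs(2) = stairs(1) + stairs(0) = 1 + 1 = 2
stairs(3) = stairs(2) + stairs(1) = 2 + 1 = 3
stairs(4) = stairs(3) + stairs(2) = 3 + 2 = 5
stairs(5) = stairs(4) + stairs(3) = 5 + 3 = 8
stairs(6) = stairs(5) + stairs(4) = 8 + 5 = 13
stairs(7) = stairs(6) + stairs(5) = 13 + 8 = 21
stairs(8) = stairs(7) + stairs(6) = 21 + 13 = 34
stairs(9) = stairs(8) + stairs(7) = 34 + 21 = 55
stairs(10) = stairs(9) + stairs(8) = 55 + 34 = 89
stairs(11) = stairs(10) + stairs(9) = 89 + 55 = 144
stairs(12) = stairs(11) + stairs(10) = 144 + 89 = 233
stairs(13) = stairs(12) + stairs(11) = 233 + 144 = 377

377


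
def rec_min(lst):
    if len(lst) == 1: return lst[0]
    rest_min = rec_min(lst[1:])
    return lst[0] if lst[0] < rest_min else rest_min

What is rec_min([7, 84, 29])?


rec_min([7, 84, 29]): compare 7 with rec_min([84, 29])
rec_min([84, 29]): compare 84 with rec_min([29])
rec_min([29]) = 29  (base case)
Compare 84 with 29 -> 29
Compare 7 with 29 -> 7

7


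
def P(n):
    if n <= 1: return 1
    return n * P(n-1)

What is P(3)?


P(3)
= 3 * P(2)
= 3 * 2 * P(1)
= 3 * 2 * 1
= 6

6


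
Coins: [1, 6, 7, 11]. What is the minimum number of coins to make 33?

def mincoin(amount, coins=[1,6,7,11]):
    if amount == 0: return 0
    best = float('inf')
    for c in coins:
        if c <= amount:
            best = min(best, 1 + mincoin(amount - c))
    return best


Building up with DP:
mincoin(0) = 0
mincoin(1) = min(1+mincoin(0)=1+0=1) = 1
mincoin(2) = min(1+mincoin(1)=1+1=2) = 2
mincoin(3) = min(1+mincoin(2)=1+2=3) = 3
mincoin(4) = min(1+mincoin(3)=1+3=4) = 4
mincoin(5) = min(1+mincoin(4)=1+4=5) = 5
mincoin(6) = min(1+mincoin(5)=1+5=6, 1+mincoin(0)=1+0=1) = 1
mincoin(7) = min(1+mincoin(6)=1+1=2, 1+mincoin(1)=1+1=2, 1+mincoin(0)=1+0=1) = 1
mincoin(8) = min(1+mincoin(7)=1+1=2, 1+mincoin(2)=1+2=3, 1+mincoin(1)=1+1=2) = 2
mincoin(9) = min(1+mincoin(8)=1+2=3, 1+mincoin(3)=1+3=4, 1+mincoin(2)=1+2=3) = 3
mincoin(10) = min(1+mincoin(9)=1+3=4, 1+mincoin(4)=1+4=5, 1+mincoin(3)=1+3=4) = 4
mincoin(11) = min(1+mincoin(10)=1+4=5, 1+mincoin(5)=1+5=6, 1+mincoin(4)=1+4=5, 1+mincoin(0)=1+0=1) = 1
mincoin(12) = min(1+mincoin(11)=1+1=2, 1+mincoin(6)=1+1=2, 1+mincoin(5)=1+5=6, 1+mincoin(1)=1+1=2) = 2
mincoin(13) = min(1+mincoin(12)=1+2=3, 1+mincoin(7)=1+1=2, 1+mincoin(6)=1+1=2, 1+mincoin(2)=1+2=3) = 2
mincoin(14) = min(1+mincoin(13)=1+2=3, 1+mincoin(8)=1+2=3, 1+mincoin(7)=1+1=2, 1+mincoin(3)=1+3=4) = 2
mincoin(15) = min(1+mincoin(14)=1+2=3, 1+mincoin(9)=1+3=4, 1+mincoin(8)=1+2=3, 1+mincoin(4)=1+4=5) = 3
mincoin(16) = min(1+mincoin(15)=1+3=4, 1+mincoin(10)=1+4=5, 1+mincoin(9)=1+3=4, 1+mincoin(5)=1+5=6) = 4
mincoin(17) = min(1+mincoin(16)=1+4=5, 1+mincoin(11)=1+1=2, 1+mincoin(10)=1+4=5, 1+mincoin(6)=1+1=2) = 2
mincoin(18) = min(1+mincoin(17)=1+2=3, 1+mincoin(12)=1+2=3, 1+mincoin(11)=1+1=2, 1+mincoin(7)=1+1=2) = 2
mincoin(19) = min(1+mincoin(18)=1+2=3, 1+mincoin(13)=1+2=3, 1+mincoin(12)=1+2=3, 1+mincoin(8)=1+2=3) = 3
mincoin(20) = min(1+mincoin(19)=1+3=4, 1+mincoin(14)=1+2=3, 1+mincoin(13)=1+2=3, 1+mincoin(9)=1+3=4) = 3
mincoin(21) = min(1+mincoin(20)=1+3=4, 1+mincoin(15)=1+3=4, 1+mincoin(14)=1+2=3, 1+mincoin(10)=1+4=5) = 3
mincoin(22) = min(1+mincoin(21)=1+3=4, 1+mincoin(16)=1+4=5, 1+mincoin(15)=1+3=4, 1+mincoin(11)=1+1=2) = 2
mincoin(23) = min(1+mincoin(22)=1+2=3, 1+mincoin(17)=1+2=3, 1+mincoin(16)=1+4=5, 1+mincoin(12)=1+2=3) = 3
mincoin(24) = min(1+mincoin(23)=1+3=4, 1+mincoin(18)=1+2=3, 1+mincoin(17)=1+2=3, 1+mincoin(13)=1+2=3) = 3
mincoin(25) = min(1+mincoin(24)=1+3=4, 1+mincoin(19)=1+3=4, 1+mincoin(18)=1+2=3, 1+mincoin(14)=1+2=3) = 3
mincoin(26) = min(1+mincoin(25)=1+3=4, 1+mincoin(20)=1+3=4, 1+mincoin(19)=1+3=4, 1+mincoin(15)=1+3=4) = 4
mincoin(27) = min(1+mincoin(26)=1+4=5, 1+mincoin(21)=1+3=4, 1+mincoin(20)=1+3=4, 1+mincoin(16)=1+4=5) = 4
mincoin(28) = min(1+mincoin(27)=1+4=5, 1+mincoin(22)=1+2=3, 1+mincoin(21)=1+3=4, 1+mincoin(17)=1+2=3) = 3
mincoin(29) = min(1+mincoin(28)=1+3=4, 1+mincoin(23)=1+3=4, 1+mincoin(22)=1+2=3, 1+mincoin(18)=1+2=3) = 3
mincoin(30) = min(1+mincoin(29)=1+3=4, 1+mincoin(24)=1+3=4, 1+mincoin(23)=1+3=4, 1+mincoin(19)=1+3=4) = 4
mincoin(31) = min(1+mincoin(30)=1+4=5, 1+mincoin(25)=1+3=4, 1+mincoin(24)=1+3=4, 1+mincoin(20)=1+3=4) = 4
mincoin(32) = min(1+mincoin(31)=1+4=5, 1+mincoin(26)=1+4=5, 1+mincoin(25)=1+3=4, 1+mincoin(21)=1+3=4) = 4
mincoin(33) = min(1+mincoin(32)=1+4=5, 1+mincoin(27)=1+4=5, 1+mincoin(26)=1+4=5, 1+mincoin(22)=1+2=3) = 3

3


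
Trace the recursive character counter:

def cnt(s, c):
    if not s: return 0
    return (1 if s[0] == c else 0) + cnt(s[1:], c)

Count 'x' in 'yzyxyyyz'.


s[0]='y' != 'x' -> 0
s[0]='z' != 'x' -> 0
s[0]='y' != 'x' -> 0
s[0]='x' == 'x' -> 1
s[0]='y' != 'x' -> 0
s[0]='y' != 'x' -> 0
s[0]='y' != 'x' -> 0
s[0]='z' != 'x' -> 0
Sum: 0 + 0 + 0 + 1 + 0 + 0 + 0 + 0 = 1

1


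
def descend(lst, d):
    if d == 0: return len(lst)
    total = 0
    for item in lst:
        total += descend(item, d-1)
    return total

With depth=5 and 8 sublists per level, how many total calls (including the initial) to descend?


At depth 0 (root): 1 call
At depth 1: each of 1 parents calls descend on 8 children = 8 calls
At depth 2: each of 8 parents calls descend on 8 children = 64 calls
At depth 3: each of 64 parents calls descend on 8 children = 512 calls
At depth 4: each of 512 parents calls descend on 8 children = 4096 calls
At depth 5: each of 4096 parents calls descend on 8 children = 32768 calls
Total: 1 + 8 + 64 + 512 + 4096 + 32768 = 37449

37449


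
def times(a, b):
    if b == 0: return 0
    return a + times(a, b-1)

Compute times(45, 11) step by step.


times(45, 11) = 45 + times(45, 10)
times(45, 10) = 45 + times(45, 9)
times(45, 9) = 45 + times(45, 8)
times(45, 8) = 45 + times(45, 7)
times(45, 7) = 45 + times(45, 6)
times(45, 6) = 45 + times(45, 5)
times(45, 5) = 45 + times(45, 4)
times(45, 4) = 45 + times(45, 3)
times(45, 3) = 45 + times(45, 2)
times(45, 2) = 45 + times(45, 1)
times(45, 1) = 45 + times(45, 0)
times(45, 0) = 0  (base case)
Total: 45 + 45 + 45 + 45 + 45 + 45 + 45 + 45 + 45 + 45 + 45 + 0 = 495

495


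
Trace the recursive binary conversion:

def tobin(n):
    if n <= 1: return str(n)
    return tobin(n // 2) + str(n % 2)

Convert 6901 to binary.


tobin(6901) = tobin(3450) + '1'
tobin(3450) = tobin(1725) + '0'
tobin(1725) = tobin(862) + '1'
tobin(862) = tobin(431) + '0'
tobin(431) = tobin(215) + '1'
tobin(215) = tobin(107) + '1'
tobin(107) = tobin(53) + '1'
tobin(53) = tobin(26) + '1'
tobin(26) = tobin(13) + '0'
tobin(13) = tobin(6) + '1'
tobin(6) = tobin(3) + '0'
tobin(3) = tobin(1) + '1'
tobin(1) = '1'  (base case)
Concatenating: '1' + '1' + '0' + '1' + '0' + '1' + '1' + '1' + '1' + '0' + '1' + '0' + '1' = '1101011110101'

1101011110101


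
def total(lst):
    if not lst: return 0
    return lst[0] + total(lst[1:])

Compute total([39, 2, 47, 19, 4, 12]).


total([39, 2, 47, 19, 4, 12]) = 39 + total([2, 47, 19, 4, 12])
total([2, 47, 19, 4, 12]) = 2 + total([47, 19, 4, 12])
total([47, 19, 4, 12]) = 47 + total([19, 4, 12])
total([19, 4, 12]) = 19 + total([4, 12])
total([4, 12]) = 4 + total([12])
total([12]) = 12 + total([])
total([]) = 0  (base case)
Total: 39 + 2 + 47 + 19 + 4 + 12 + 0 = 123

123
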